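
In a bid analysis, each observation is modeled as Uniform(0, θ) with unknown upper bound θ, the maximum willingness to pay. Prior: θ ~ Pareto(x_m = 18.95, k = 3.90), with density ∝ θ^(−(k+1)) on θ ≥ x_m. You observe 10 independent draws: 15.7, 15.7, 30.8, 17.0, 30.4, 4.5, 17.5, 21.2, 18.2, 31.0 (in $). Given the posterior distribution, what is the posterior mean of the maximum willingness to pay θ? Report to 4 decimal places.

33.4031

A Pareto(scale x_m, shape k) prior on the upper bound θ of Uniform(0, θ) is conjugate: posterior is Pareto(max(x_m, max xᵢ), k + n).
Sample maximum = 31.0; prior scale x_m = 18.95 → posterior scale = max = 31.00.
Posterior shape = 3.90 + 10 = 13.90.
E[θ|data] = k·x_m/(k−1) = 13.90·31.00/12.90 = 33.4031.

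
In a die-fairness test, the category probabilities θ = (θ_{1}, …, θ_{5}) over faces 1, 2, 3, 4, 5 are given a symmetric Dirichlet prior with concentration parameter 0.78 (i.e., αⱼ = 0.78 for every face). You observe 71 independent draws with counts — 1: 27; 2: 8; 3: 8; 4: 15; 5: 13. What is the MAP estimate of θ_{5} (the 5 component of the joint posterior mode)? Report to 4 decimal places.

0.1828

The Dirichlet prior is conjugate to the Multinomial likelihood: each posterior αⱼ = prior αⱼ + observed count nⱼ.
Posterior concentration: (27.78, 8.78, 8.78, 15.78, 13.78), total = 74.90.
Joint mode component: (α_{5}−1)/(Σα−K) = 12.78/69.90 = 0.1828.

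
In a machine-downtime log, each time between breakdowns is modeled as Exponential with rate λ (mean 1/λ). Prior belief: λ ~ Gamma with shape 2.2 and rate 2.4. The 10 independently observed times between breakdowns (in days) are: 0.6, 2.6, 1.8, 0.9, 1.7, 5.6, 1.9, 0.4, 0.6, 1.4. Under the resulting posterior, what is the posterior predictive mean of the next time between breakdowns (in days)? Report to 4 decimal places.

1.7768

With a Gamma(shape α, rate β) prior on the exponential rate λ, the posterior after n observations with total T = Σxᵢ is Gamma(α+n, β+T).
Sum of observations T = 17.5 days; n = 10.
Posterior: Gamma(2.2+10, 2.4+17.5) = Gamma(12.2, 19.9).
The predictive distribution for the next observation is Lomax; its mean is β/(α−1) = 19.9/11.2 = 1.7768.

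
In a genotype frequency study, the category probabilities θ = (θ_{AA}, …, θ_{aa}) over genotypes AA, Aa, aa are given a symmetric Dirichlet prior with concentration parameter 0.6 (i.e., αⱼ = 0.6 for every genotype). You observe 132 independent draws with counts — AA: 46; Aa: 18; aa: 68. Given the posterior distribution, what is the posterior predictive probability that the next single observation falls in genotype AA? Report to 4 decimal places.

The Dirichlet prior is conjugate to the Multinomial likelihood: each posterior αⱼ = prior αⱼ + observed count nⱼ.
Posterior concentration: (46.6, 18.6, 68.6), total = 133.8.
P(next = AA | data) = α_{AA}/Σα = 0.3483.

0.3483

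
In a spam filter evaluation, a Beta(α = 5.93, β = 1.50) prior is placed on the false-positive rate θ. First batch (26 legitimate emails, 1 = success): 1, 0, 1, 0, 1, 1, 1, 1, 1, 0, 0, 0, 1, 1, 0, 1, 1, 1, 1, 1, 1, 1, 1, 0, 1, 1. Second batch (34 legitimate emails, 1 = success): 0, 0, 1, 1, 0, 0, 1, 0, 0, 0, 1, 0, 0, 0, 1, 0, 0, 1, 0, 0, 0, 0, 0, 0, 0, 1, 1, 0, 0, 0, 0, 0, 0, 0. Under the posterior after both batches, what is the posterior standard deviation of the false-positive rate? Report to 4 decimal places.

The Beta prior is conjugate to a Binomial/Bernoulli likelihood; the update adds successes to α and failures to β.
After batch 1: Beta(5.93+19, 1.50+7) = Beta(24.93, 8.50).
After batch 2: Beta(24.93+8, 8.50+26) = Beta(32.93, 34.50).
Var = αβ/((α+β)²(α+β+1)) = 32.93·34.50/(67.43²·68.43) = 0.00365139; SD = √0.00365139 = 0.0604.

0.0604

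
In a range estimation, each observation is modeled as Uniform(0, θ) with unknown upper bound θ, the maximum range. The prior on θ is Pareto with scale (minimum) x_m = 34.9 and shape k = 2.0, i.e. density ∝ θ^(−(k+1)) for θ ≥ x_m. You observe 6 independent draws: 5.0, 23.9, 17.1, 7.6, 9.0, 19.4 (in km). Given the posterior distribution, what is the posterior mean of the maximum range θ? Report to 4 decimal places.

39.8857

A Pareto(scale x_m, shape k) prior on the upper bound θ of Uniform(0, θ) is conjugate: posterior is Pareto(max(x_m, max xᵢ), k + n).
Sample maximum = 23.9; prior scale x_m = 34.9 → posterior scale = max = 34.9.
Posterior shape = 2.0 + 6 = 8.0.
E[θ|data] = k·x_m/(k−1) = 8.0·34.9/7.0 = 39.8857.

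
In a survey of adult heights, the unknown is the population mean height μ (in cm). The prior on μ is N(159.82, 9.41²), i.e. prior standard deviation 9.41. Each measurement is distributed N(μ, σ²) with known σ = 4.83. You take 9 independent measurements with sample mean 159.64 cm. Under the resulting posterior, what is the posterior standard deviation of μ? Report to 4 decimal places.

1.5869

For Normal data with known variance σ², a Normal(μ₀, σ₀²) prior on μ is conjugate. Posterior precision = 1/σ₀² + n/σ²; posterior mean is the precision-weighted average of μ₀ and x̄.
σ₀² = 9.41² = 88.5481, σ² = 4.83² = 23.3289; σ² + n·σ₀² = 23.3289 + 9·88.5481 = 820.2618.
Posterior precision = 1/σ₀² + n/σ² = 1/88.5481 + 9/23.3289 = (σ² + n·σ₀²)/(σ₀²σ²) = 820.2618/(88.5481·23.3289); posterior variance σₙ² = σ₀²σ²/(σ² + n·σ₀²) = 88.5481·23.3289/820.2618 = 2.518379.
Posterior SD = √σₙ² = √(88.5481·23.3289/820.2618) = 1.5869.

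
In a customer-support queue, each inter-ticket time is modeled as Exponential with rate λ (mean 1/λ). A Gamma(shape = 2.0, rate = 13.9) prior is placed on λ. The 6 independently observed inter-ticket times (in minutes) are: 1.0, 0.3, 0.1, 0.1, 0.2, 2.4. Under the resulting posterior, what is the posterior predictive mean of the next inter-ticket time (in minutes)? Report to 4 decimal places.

2.5714

With a Gamma(shape α, rate β) prior on the exponential rate λ, the posterior after n observations with total T = Σxᵢ is Gamma(α+n, β+T).
Sum of observations T = 4.1 minutes; n = 6.
Posterior: Gamma(2.0+6, 13.9+4.1) = Gamma(8.0, 18.0).
The predictive distribution for the next observation is Lomax; its mean is β/(α−1) = 18.0/7.0 = 2.5714.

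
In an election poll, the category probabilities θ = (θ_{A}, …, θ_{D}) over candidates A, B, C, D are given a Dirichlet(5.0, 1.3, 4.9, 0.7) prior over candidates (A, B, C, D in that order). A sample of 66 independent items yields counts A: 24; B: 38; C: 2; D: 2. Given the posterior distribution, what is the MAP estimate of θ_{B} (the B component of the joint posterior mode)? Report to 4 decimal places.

The Dirichlet prior is conjugate to the Multinomial likelihood: each posterior αⱼ = prior αⱼ + observed count nⱼ.
Posterior concentration: (29.0, 39.3, 6.9, 2.7), total = 77.9.
Joint mode component: (α_{B}−1)/(Σα−K) = 38.3/73.9 = 0.5183.

0.5183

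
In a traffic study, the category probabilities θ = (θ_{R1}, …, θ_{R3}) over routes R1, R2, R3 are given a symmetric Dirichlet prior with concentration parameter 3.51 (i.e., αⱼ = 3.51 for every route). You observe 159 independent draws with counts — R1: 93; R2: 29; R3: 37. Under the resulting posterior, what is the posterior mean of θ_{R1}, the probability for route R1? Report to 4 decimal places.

The Dirichlet prior is conjugate to the Multinomial likelihood: each posterior αⱼ = prior αⱼ + observed count nⱼ.
Posterior concentration: (96.51, 32.51, 40.51), total = 169.53.
E[θ_{R1}|data] = α_{R1}/Σα = 96.51/169.53 = 0.5693.

0.5693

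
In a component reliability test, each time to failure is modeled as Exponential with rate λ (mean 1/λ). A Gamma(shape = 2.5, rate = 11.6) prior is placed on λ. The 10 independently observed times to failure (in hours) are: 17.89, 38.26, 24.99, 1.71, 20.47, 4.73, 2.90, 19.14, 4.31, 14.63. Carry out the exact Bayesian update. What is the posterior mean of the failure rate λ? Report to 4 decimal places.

0.0778

With a Gamma(shape α, rate β) prior on the exponential rate λ, the posterior after n observations with total T = Σxᵢ is Gamma(α+n, β+T).
Sum of observations T = 149.03 hours; n = 10.
Posterior: Gamma(2.5+10, 11.6+149.03) = Gamma(12.5, 160.63).
Posterior mean of λ = α/β = 12.5/160.63 = 0.0778.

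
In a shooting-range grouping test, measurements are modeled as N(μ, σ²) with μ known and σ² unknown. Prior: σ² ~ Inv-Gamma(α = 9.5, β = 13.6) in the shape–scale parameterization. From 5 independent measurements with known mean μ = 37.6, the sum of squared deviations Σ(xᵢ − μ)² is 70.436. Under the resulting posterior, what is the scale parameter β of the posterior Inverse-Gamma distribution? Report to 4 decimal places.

48.8180

With known mean μ and an Inverse-Gamma(α, β) prior on σ², the Normal likelihood is conjugate: posterior is Inv-Gamma(α + n/2, β + Σ(xᵢ−μ)²/2).
Posterior: Inv-Gamma(9.5 + 5/2, 13.6 + 70.436/2) = Inv-Gamma(12.00, 48.8180).
Posterior β = 48.8180.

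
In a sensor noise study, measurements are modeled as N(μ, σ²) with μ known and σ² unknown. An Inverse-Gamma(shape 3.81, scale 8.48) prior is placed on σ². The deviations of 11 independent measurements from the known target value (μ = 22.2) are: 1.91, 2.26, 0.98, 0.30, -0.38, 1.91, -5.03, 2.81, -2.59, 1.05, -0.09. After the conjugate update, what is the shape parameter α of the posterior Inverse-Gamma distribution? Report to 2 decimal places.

9.31

With known mean μ and an Inverse-Gamma(α, β) prior on σ², the Normal likelihood is conjugate: posterior is Inv-Gamma(α + n/2, β + Σ(xᵢ−μ)²/2).
Σ(xᵢ−μ)² = (1.91)² + (2.26)² + (0.98)² + (0.30)² + (-0.38)² + (1.91)² + (-5.03)² + (2.81)² + (-2.59)² + (1.05)² + (-0.09)² = 54.6143.
Posterior: Inv-Gamma(3.81 + 11/2, 8.48 + 54.6143/2) = Inv-Gamma(9.31, 35.78715).
Posterior α = 9.31.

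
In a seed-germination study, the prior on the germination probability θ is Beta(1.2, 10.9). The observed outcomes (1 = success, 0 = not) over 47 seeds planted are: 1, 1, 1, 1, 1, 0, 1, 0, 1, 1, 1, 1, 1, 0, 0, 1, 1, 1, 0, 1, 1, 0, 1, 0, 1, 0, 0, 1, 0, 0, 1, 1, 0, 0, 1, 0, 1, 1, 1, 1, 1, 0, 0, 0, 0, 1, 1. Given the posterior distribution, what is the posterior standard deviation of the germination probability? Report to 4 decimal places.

The Beta prior is conjugate to a Binomial/Bernoulli likelihood; the update adds successes to α and failures to β.
Posterior: Beta(α+k, β+n−k) = Beta(1.2+29, 10.9+18) = Beta(30.2, 28.9).
Var = αβ/((α+β)²(α+β+1)) = 30.2·28.9/(59.1²·60.1) = 0.00415772; SD = √0.00415772 = 0.0645.

0.0645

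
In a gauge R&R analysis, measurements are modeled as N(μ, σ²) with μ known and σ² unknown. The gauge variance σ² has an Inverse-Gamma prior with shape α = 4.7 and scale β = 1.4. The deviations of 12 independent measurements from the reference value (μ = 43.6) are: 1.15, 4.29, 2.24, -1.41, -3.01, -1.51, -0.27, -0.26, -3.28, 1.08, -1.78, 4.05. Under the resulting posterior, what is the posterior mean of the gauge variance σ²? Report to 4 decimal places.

With known mean μ and an Inverse-Gamma(α, β) prior on σ², the Normal likelihood is conjugate: posterior is Inv-Gamma(α + n/2, β + Σ(xᵢ−μ)²/2).
Σ(xᵢ−μ)² = (1.15)² + (4.29)² + (2.24)² + (-1.41)² + (-3.01)² + (-1.51)² + (-0.27)² + (-0.26)² + (-3.28)² + (1.08)² + (-1.78)² + (4.05)² = 69.7087.
Posterior: Inv-Gamma(4.7 + 12/2, 1.4 + 69.7087/2) = Inv-Gamma(10.70, 36.25435).
E[σ²|data] = β/(α−1) = 36.25435/9.70 = 3.7376.

3.7376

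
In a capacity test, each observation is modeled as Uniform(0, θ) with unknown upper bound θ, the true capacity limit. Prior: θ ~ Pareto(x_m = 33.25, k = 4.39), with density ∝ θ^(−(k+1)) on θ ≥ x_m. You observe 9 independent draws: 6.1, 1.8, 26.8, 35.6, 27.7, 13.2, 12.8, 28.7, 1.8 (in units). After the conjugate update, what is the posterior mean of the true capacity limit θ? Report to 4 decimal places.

38.4733

A Pareto(scale x_m, shape k) prior on the upper bound θ of Uniform(0, θ) is conjugate: posterior is Pareto(max(x_m, max xᵢ), k + n).
Sample maximum = 35.6; prior scale x_m = 33.25 → posterior scale = max = 35.60.
Posterior shape = 4.39 + 9 = 13.39.
E[θ|data] = k·x_m/(k−1) = 13.39·35.60/12.39 = 38.4733.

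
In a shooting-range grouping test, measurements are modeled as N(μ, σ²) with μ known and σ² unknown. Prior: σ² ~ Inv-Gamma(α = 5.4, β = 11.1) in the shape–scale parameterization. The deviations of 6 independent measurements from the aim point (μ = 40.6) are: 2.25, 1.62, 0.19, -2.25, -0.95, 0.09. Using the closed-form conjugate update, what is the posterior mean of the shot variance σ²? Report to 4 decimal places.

With known mean μ and an Inverse-Gamma(α, β) prior on σ², the Normal likelihood is conjugate: posterior is Inv-Gamma(α + n/2, β + Σ(xᵢ−μ)²/2).
Σ(xᵢ−μ)² = (2.25)² + (1.62)² + (0.19)² + (-2.25)² + (-0.95)² + (0.09)² = 13.6961.
Posterior: Inv-Gamma(5.4 + 6/2, 11.1 + 13.6961/2) = Inv-Gamma(8.40, 17.94805).
E[σ²|data] = β/(α−1) = 17.94805/7.40 = 2.4254.

2.4254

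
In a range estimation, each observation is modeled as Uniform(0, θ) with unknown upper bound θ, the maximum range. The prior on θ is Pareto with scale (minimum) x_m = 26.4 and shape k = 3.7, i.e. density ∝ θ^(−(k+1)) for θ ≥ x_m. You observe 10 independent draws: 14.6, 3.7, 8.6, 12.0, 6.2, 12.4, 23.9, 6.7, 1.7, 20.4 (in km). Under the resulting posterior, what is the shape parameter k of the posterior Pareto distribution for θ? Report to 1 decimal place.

A Pareto(scale x_m, shape k) prior on the upper bound θ of Uniform(0, θ) is conjugate: posterior is Pareto(max(x_m, max xᵢ), k + n).
Sample maximum = 23.9; prior scale x_m = 26.4 → posterior scale = max = 26.4.
Posterior shape = 3.7 + 10 = 13.7.
Posterior shape k = 13.7.

13.7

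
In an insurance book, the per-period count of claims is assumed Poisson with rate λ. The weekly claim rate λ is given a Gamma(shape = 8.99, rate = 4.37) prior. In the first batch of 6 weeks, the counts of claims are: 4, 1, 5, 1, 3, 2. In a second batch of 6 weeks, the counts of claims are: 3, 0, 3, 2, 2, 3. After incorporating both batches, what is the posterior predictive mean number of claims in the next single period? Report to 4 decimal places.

With a Gamma(shape α, rate β) prior, the Poisson likelihood is conjugate: the posterior is Gamma(α + ΣXᵢ, β + n).
Batch 1: sum of counts S = 16 over n = 6 weeks.
After batch 1: Gamma(α+S, β+n) = Gamma(8.99+16, 4.37+6) = Gamma(24.99, 10.37).
Batch 2: sum of counts S = 13 over n = 6 weeks.
After batch 2: Gamma(α+S, β+n) = Gamma(24.99+13, 10.37+6) = Gamma(37.99, 16.37).
The predictive distribution for one future period is NegBinom with mean α/β = 2.3207.

2.3207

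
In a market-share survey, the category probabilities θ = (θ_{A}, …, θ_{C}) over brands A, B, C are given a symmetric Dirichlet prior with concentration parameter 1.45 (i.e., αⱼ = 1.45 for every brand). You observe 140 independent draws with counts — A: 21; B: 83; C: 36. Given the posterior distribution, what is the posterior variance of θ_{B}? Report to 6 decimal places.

The Dirichlet prior is conjugate to the Multinomial likelihood: each posterior αⱼ = prior αⱼ + observed count nⱼ.
Posterior concentration: (22.45, 84.45, 37.45), total = 144.35.
Var[θ_j] = α_j(Σα−α_j)/((Σα)²(Σα+1)) = 84.45·59.90/(144.35²·145.35) = 0.001670.

0.001670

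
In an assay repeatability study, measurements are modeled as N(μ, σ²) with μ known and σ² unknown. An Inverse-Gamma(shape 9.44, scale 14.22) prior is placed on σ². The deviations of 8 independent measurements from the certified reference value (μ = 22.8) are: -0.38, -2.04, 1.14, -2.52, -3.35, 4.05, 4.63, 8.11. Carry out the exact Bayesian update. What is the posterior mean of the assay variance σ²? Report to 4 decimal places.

6.2391

With known mean μ and an Inverse-Gamma(α, β) prior on σ², the Normal likelihood is conjugate: posterior is Inv-Gamma(α + n/2, β + Σ(xᵢ−μ)²/2).
Σ(xᵢ−μ)² = (-0.38)² + (-2.04)² + (1.14)² + (-2.52)² + (-3.35)² + (4.05)² + (4.63)² + (8.11)² = 126.7900.
Posterior: Inv-Gamma(9.44 + 8/2, 14.22 + 126.7900/2) = Inv-Gamma(13.44, 77.61500).
E[σ²|data] = β/(α−1) = 77.61500/12.44 = 6.2391.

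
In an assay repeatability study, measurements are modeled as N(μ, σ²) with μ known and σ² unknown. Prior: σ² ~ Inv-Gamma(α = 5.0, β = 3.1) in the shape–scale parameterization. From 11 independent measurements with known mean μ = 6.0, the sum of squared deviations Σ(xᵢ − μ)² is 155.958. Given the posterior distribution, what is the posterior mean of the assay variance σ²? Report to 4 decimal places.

With known mean μ and an Inverse-Gamma(α, β) prior on σ², the Normal likelihood is conjugate: posterior is Inv-Gamma(α + n/2, β + Σ(xᵢ−μ)²/2).
Posterior: Inv-Gamma(5.0 + 11/2, 3.1 + 155.958/2) = Inv-Gamma(10.50, 81.0790).
E[σ²|data] = β/(α−1) = 81.0790/9.50 = 8.5346.

8.5346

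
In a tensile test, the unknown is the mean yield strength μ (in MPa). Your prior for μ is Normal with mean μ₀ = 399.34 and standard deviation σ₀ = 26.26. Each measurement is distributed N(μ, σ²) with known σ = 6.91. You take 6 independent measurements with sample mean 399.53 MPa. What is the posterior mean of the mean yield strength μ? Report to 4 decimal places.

399.5278

For Normal data with known variance σ², a Normal(μ₀, σ₀²) prior on μ is conjugate. Posterior precision = 1/σ₀² + n/σ²; posterior mean is the precision-weighted average of μ₀ and x̄.
n·x̄ = 6·399.53 = 2397.18.
σ₀² = 26.26² = 689.5876, σ² = 6.91² = 47.7481; σ² + n·σ₀² = 47.7481 + 6·689.5876 = 4185.2737.
Posterior mean = (μ₀/σ₀² + n·x̄/σ²)/(1/σ₀² + n/σ²) = (σ²·μ₀ + σ₀²·n·x̄)/(σ² + n·σ₀²) = (47.7481·399.34 + 689.5876·2397.18)/4185.2737 = 1672133.329222/4185.2737 = 399.5278.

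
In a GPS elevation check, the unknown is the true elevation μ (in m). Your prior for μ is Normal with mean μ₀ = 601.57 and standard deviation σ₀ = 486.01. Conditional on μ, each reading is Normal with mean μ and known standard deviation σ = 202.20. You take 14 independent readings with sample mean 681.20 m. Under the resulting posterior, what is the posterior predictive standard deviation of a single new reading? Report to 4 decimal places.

209.2117

For Normal data with known variance σ², a Normal(μ₀, σ₀²) prior on μ is conjugate. Posterior precision = 1/σ₀² + n/σ²; posterior mean is the precision-weighted average of μ₀ and x̄.
σ₀² = 486.01² = 236205.7201, σ² = 202.20² = 40884.84; σ² + n·σ₀² = 40884.84 + 14·236205.7201 = 3347764.9214.
Posterior precision = 1/σ₀² + n/σ² = 1/236205.7201 + 14/40884.84 = (σ² + n·σ₀²)/(σ₀²σ²) = 3347764.9214/(236205.7201·40884.84); posterior variance σₙ² = σ₀²σ²/(σ² + n·σ₀²) = 236205.7201·40884.84/3347764.9214 = 2884.680765.
Predictive variance for one new observation = σₙ² + σ² = 236205.7201·40884.84/3347764.9214 + 40884.84 = σ²·(σ₀² + 3347764.9214)/3347764.9214 = 40884.84·3583970.6415/3347764.9214 = 43769.520765; SD = √(40884.84·3583970.6415/3347764.9214) = 209.2117.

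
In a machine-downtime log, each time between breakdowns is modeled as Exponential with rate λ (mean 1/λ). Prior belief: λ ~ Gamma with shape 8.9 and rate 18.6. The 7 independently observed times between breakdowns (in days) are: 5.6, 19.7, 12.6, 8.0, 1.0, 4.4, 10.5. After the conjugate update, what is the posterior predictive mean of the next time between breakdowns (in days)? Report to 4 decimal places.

5.3960

With a Gamma(shape α, rate β) prior on the exponential rate λ, the posterior after n observations with total T = Σxᵢ is Gamma(α+n, β+T).
Sum of observations T = 61.8 days; n = 7.
Posterior: Gamma(8.9+7, 18.6+61.8) = Gamma(15.9, 80.4).
The predictive distribution for the next observation is Lomax; its mean is β/(α−1) = 80.4/14.9 = 5.3960.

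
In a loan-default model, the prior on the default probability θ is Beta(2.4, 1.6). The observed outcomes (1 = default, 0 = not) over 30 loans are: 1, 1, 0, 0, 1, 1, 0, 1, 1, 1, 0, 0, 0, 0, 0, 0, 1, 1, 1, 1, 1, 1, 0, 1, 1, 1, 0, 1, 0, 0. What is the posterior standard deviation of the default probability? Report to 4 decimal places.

The Beta prior is conjugate to a Binomial/Bernoulli likelihood; the update adds successes to α and failures to β.
Posterior: Beta(α+k, β+n−k) = Beta(2.4+17, 1.6+13) = Beta(19.4, 14.6).
Var = αβ/((α+β)²(α+β+1)) = 19.4·14.6/(34.0²·35.0) = 0.00700049; SD = √0.00700049 = 0.0837.

0.0837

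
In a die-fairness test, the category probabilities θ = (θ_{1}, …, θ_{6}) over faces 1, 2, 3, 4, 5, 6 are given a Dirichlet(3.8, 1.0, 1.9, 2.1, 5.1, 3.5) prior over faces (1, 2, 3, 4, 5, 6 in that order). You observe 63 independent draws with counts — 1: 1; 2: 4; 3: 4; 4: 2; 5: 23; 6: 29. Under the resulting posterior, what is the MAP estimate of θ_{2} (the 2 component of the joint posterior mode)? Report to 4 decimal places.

The Dirichlet prior is conjugate to the Multinomial likelihood: each posterior αⱼ = prior αⱼ + observed count nⱼ.
Posterior concentration: (4.8, 5.0, 5.9, 4.1, 28.1, 32.5), total = 80.4.
Joint mode component: (α_{2}−1)/(Σα−K) = 4.0/74.4 = 0.0538.

0.0538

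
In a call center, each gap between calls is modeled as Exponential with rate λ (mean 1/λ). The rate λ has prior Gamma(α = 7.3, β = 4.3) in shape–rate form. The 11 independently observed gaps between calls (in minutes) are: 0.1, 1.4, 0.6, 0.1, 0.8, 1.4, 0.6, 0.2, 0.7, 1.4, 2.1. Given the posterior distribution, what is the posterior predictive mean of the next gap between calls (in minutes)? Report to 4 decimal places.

0.7919

With a Gamma(shape α, rate β) prior on the exponential rate λ, the posterior after n observations with total T = Σxᵢ is Gamma(α+n, β+T).
Sum of observations T = 9.4 minutes; n = 11.
Posterior: Gamma(7.3+11, 4.3+9.4) = Gamma(18.3, 13.7).
The predictive distribution for the next observation is Lomax; its mean is β/(α−1) = 13.7/17.3 = 0.7919.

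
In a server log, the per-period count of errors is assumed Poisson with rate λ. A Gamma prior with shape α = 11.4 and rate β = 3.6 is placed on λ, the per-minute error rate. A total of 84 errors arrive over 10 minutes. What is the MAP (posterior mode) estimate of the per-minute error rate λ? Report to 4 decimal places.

With a Gamma(shape α, rate β) prior, the Poisson likelihood is conjugate: the posterior is Gamma(α + ΣXᵢ, β + n).
Posterior: Gamma(α+S, β+n) = Gamma(11.4+84, 3.6+10) = Gamma(95.4, 13.6).
Mode of Gamma(α,β) for α≥1 is (α−1)/β = 94.4/13.6 = 6.9412.

6.9412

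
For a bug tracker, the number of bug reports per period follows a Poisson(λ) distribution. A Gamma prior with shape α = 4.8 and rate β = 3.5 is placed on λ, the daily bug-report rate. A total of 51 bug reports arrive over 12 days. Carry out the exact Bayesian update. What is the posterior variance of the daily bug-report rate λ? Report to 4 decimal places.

With a Gamma(shape α, rate β) prior, the Poisson likelihood is conjugate: the posterior is Gamma(α + ΣXᵢ, β + n).
Posterior: Gamma(α+S, β+n) = Gamma(4.8+51, 3.5+12) = Gamma(55.8, 15.5).
Var = α/β² = 55.8/15.5² = 0.2323.

0.2323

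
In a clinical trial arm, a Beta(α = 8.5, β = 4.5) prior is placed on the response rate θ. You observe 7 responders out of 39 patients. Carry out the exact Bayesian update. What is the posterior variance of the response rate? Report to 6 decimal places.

0.003948

The Beta prior is conjugate to a Binomial/Bernoulli likelihood; the update adds successes to α and failures to β.
Posterior: Beta(α+k, β+n−k) = Beta(8.5+7, 4.5+32) = Beta(15.5, 36.5).
Var = αβ/((α+β)²(α+β+1)) = 15.5·36.5/(52.0²·53.0) = 0.003948.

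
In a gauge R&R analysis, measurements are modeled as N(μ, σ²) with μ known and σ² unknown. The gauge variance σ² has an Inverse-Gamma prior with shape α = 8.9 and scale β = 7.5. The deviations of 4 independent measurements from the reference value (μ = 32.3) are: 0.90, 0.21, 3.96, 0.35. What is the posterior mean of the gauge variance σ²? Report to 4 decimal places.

With known mean μ and an Inverse-Gamma(α, β) prior on σ², the Normal likelihood is conjugate: posterior is Inv-Gamma(α + n/2, β + Σ(xᵢ−μ)²/2).
Σ(xᵢ−μ)² = (0.90)² + (0.21)² + (3.96)² + (0.35)² = 16.6582.
Posterior: Inv-Gamma(8.9 + 4/2, 7.5 + 16.6582/2) = Inv-Gamma(10.90, 15.82910).
E[σ²|data] = β/(α−1) = 15.82910/9.90 = 1.5989.

1.5989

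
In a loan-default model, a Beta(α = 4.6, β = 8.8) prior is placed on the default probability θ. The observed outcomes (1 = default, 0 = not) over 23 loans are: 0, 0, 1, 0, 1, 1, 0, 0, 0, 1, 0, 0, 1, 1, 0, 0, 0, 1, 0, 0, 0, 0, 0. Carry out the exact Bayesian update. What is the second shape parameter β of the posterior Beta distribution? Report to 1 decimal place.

24.8

The Beta prior is conjugate to a Binomial/Bernoulli likelihood; the update adds successes to α and failures to β.
Posterior: Beta(α+k, β+n−k) = Beta(4.6+7, 8.8+16) = Beta(11.6, 24.8).
Posterior β = 24.8.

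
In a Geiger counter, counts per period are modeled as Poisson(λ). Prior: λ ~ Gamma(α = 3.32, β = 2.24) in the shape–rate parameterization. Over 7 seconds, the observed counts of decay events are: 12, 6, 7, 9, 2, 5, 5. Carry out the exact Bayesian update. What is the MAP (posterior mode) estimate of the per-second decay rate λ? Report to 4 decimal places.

5.2294

With a Gamma(shape α, rate β) prior, the Poisson likelihood is conjugate: the posterior is Gamma(α + ΣXᵢ, β + n).
Sum of counts S = 46 over n = 7 seconds.
Posterior: Gamma(α+S, β+n) = Gamma(3.32+46, 2.24+7) = Gamma(49.32, 9.24).
Mode of Gamma(α,β) for α≥1 is (α−1)/β = 48.32/9.24 = 5.2294.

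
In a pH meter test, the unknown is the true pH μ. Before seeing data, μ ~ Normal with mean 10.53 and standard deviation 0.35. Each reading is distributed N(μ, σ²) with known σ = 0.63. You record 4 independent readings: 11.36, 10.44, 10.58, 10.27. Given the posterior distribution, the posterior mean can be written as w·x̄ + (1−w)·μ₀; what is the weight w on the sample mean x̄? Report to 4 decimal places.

0.5525

For Normal data with known variance σ², a Normal(μ₀, σ₀²) prior on μ is conjugate. Posterior precision = 1/σ₀² + n/σ²; posterior mean is the precision-weighted average of μ₀ and x̄.
σ₀² = 0.35² = 0.1225, σ² = 0.63² = 0.3969. Prior precision 1/σ₀² = 1/0.1225; data precision n/σ² = 4/0.3969.
w = (n/σ²)/(1/σ₀² + n/σ²) = n·σ₀²/(σ² + n·σ₀²) = 4·0.1225/(0.3969 + 4·0.1225) = 0.49/0.8869 = 0.5525.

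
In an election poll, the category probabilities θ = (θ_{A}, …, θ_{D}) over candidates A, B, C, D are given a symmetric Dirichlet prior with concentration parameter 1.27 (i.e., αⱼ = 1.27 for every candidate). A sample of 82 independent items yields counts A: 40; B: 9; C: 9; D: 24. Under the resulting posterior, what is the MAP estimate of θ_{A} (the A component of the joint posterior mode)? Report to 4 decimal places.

The Dirichlet prior is conjugate to the Multinomial likelihood: each posterior αⱼ = prior αⱼ + observed count nⱼ.
Posterior concentration: (41.27, 10.27, 10.27, 25.27), total = 87.08.
Joint mode component: (α_{A}−1)/(Σα−K) = 40.27/83.08 = 0.4847.

0.4847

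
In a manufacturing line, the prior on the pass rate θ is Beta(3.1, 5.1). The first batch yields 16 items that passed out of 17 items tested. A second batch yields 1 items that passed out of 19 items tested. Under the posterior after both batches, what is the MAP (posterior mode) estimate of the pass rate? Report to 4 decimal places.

The Beta prior is conjugate to a Binomial/Bernoulli likelihood; the update adds successes to α and failures to β.
After batch 1: Beta(3.1+16, 5.1+1) = Beta(19.1, 6.1).
After batch 2: Beta(19.1+1, 6.1+18) = Beta(20.1, 24.1).
Mode of Beta(a,b) for a,b>1 is (a−1)/(a+b−2) = 19.1/42.2 = 0.4526.

0.4526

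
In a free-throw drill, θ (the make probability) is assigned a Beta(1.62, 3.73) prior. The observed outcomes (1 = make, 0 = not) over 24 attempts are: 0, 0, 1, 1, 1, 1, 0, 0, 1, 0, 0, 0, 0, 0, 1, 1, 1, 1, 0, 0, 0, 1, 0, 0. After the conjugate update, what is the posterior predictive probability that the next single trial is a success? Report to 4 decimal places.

0.3959

The Beta prior is conjugate to a Binomial/Bernoulli likelihood; the update adds successes to α and failures to β.
Posterior: Beta(α+k, β+n−k) = Beta(1.62+10, 3.73+14) = Beta(11.62, 17.73).
For a single future Bernoulli trial, P(success | data) = α/(α+β) = 0.3959.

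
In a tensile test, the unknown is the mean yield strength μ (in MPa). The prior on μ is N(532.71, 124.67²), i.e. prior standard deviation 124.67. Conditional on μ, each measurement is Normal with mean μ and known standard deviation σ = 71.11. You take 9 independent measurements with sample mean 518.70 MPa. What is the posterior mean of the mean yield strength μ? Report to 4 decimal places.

For Normal data with known variance σ², a Normal(μ₀, σ₀²) prior on μ is conjugate. Posterior precision = 1/σ₀² + n/σ²; posterior mean is the precision-weighted average of μ₀ and x̄.
n·x̄ = 9·518.70 = 4668.3.
σ₀² = 124.67² = 15542.6089, σ² = 71.11² = 5056.6321; σ² + n·σ₀² = 5056.6321 + 9·15542.6089 = 144940.1122.
Posterior mean = (μ₀/σ₀² + n·x̄/σ²)/(1/σ₀² + n/σ²) = (σ²·μ₀ + σ₀²·n·x̄)/(σ² + n·σ₀²) = (5056.6321·532.71 + 15542.6089·4668.3)/144940.1122 = 75251279.613861/144940.1122 = 519.1888.

519.1888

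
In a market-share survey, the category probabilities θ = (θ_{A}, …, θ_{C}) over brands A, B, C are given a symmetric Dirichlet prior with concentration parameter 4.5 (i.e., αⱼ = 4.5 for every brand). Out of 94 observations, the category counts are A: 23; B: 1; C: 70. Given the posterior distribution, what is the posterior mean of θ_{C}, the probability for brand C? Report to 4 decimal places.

0.6930

The Dirichlet prior is conjugate to the Multinomial likelihood: each posterior αⱼ = prior αⱼ + observed count nⱼ.
Posterior concentration: (27.5, 5.5, 74.5), total = 107.5.
E[θ_{C}|data] = α_{C}/Σα = 74.5/107.5 = 0.6930.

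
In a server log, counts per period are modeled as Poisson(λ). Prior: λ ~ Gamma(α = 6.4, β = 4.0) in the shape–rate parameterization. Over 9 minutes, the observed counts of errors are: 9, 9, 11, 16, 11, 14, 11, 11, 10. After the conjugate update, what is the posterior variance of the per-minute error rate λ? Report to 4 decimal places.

0.6414

With a Gamma(shape α, rate β) prior, the Poisson likelihood is conjugate: the posterior is Gamma(α + ΣXᵢ, β + n).
Sum of counts S = 102 over n = 9 minutes.
Posterior: Gamma(α+S, β+n) = Gamma(6.4+102, 4.0+9) = Gamma(108.4, 13.0).
Var = α/β² = 108.4/13.0² = 0.6414.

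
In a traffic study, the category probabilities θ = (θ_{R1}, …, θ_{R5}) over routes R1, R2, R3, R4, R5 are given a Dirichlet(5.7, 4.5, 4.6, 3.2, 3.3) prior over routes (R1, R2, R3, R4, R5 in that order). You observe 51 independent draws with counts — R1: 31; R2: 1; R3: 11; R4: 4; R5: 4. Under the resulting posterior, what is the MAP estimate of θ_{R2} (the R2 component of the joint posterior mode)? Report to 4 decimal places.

0.0669

The Dirichlet prior is conjugate to the Multinomial likelihood: each posterior αⱼ = prior αⱼ + observed count nⱼ.
Posterior concentration: (36.7, 5.5, 15.6, 7.2, 7.3), total = 72.3.
Joint mode component: (α_{R2}−1)/(Σα−K) = 4.5/67.3 = 0.0669.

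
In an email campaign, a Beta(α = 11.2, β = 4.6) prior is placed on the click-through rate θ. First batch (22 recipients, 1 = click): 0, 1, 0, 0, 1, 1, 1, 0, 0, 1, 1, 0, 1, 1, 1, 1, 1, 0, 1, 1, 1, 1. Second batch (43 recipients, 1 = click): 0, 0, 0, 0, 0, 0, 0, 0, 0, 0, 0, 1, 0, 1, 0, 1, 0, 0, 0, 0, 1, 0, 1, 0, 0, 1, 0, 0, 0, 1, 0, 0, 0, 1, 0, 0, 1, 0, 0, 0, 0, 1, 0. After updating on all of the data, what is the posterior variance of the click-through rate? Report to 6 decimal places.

0.003023

The Beta prior is conjugate to a Binomial/Bernoulli likelihood; the update adds successes to α and failures to β.
After batch 1: Beta(11.2+15, 4.6+7) = Beta(26.2, 11.6).
After batch 2: Beta(26.2+10, 11.6+33) = Beta(36.2, 44.6).
Var = αβ/((α+β)²(α+β+1)) = 36.2·44.6/(80.8²·81.8) = 0.003023.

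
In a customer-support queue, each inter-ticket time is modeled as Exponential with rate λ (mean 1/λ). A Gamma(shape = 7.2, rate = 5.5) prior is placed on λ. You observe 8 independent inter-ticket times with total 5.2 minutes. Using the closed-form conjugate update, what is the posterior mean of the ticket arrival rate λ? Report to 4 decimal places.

With a Gamma(shape α, rate β) prior on the exponential rate λ, the posterior after n observations with total T = Σxᵢ is Gamma(α+n, β+T).
Posterior: Gamma(7.2+8, 5.5+5.2) = Gamma(15.2, 10.7).
Posterior mean of λ = α/β = 15.2/10.7 = 1.4206.

1.4206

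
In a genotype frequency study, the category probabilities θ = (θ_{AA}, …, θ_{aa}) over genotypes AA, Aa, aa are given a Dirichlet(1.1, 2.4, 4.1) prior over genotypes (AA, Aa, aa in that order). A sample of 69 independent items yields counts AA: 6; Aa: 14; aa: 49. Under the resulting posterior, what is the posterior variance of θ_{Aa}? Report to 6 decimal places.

The Dirichlet prior is conjugate to the Multinomial likelihood: each posterior αⱼ = prior αⱼ + observed count nⱼ.
Posterior concentration: (7.1, 16.4, 53.1), total = 76.6.
Var[θ_j] = α_j(Σα−α_j)/((Σα)²(Σα+1)) = 16.4·60.2/(76.6²·77.6) = 0.002168.

0.002168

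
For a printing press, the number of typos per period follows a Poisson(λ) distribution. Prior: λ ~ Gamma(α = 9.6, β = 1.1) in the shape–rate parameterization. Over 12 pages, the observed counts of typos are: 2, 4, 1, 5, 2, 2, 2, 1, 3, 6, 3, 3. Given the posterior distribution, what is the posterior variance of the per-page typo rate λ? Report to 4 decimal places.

With a Gamma(shape α, rate β) prior, the Poisson likelihood is conjugate: the posterior is Gamma(α + ΣXᵢ, β + n).
Sum of counts S = 34 over n = 12 pages.
Posterior: Gamma(α+S, β+n) = Gamma(9.6+34, 1.1+12) = Gamma(43.6, 13.1).
Var = α/β² = 43.6/13.1² = 0.2541.

0.2541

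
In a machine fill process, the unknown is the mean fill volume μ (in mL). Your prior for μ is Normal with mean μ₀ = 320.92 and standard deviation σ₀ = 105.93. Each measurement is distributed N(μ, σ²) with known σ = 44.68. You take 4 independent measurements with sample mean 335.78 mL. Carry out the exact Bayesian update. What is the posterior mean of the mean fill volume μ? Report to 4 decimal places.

For Normal data with known variance σ², a Normal(μ₀, σ₀²) prior on μ is conjugate. Posterior precision = 1/σ₀² + n/σ²; posterior mean is the precision-weighted average of μ₀ and x̄.
n·x̄ = 4·335.78 = 1343.12.
σ₀² = 105.93² = 11221.1649, σ² = 44.68² = 1996.3024; σ² + n·σ₀² = 1996.3024 + 4·11221.1649 = 46880.962.
Posterior mean = (μ₀/σ₀² + n·x̄/σ²)/(1/σ₀² + n/σ²) = (σ²·μ₀ + σ₀²·n·x̄)/(σ² + n·σ₀²) = (1996.3024·320.92 + 11221.1649·1343.12)/46880.962 = 15712024.366696/46880.962 = 335.1472.

335.1472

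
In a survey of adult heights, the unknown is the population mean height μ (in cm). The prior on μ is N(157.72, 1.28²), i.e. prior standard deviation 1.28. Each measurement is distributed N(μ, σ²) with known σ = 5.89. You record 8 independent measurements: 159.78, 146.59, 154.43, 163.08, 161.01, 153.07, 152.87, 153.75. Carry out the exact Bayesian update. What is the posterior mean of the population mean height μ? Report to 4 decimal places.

157.1311

For Normal data with known variance σ², a Normal(μ₀, σ₀²) prior on μ is conjugate. Posterior precision = 1/σ₀² + n/σ²; posterior mean is the precision-weighted average of μ₀ and x̄.
Σxᵢ = 159.78 + 146.59 + 154.43 + 163.08 + 161.01 + 153.07 + 152.87 + 153.75 = 1244.58, so n·x̄ = 1244.58.
σ₀² = 1.28² = 1.6384, σ² = 5.89² = 34.6921; σ² + n·σ₀² = 34.6921 + 8·1.6384 = 47.7993.
Posterior mean = (μ₀/σ₀² + n·x̄/σ²)/(1/σ₀² + n/σ²) = (σ²·μ₀ + σ₀²·n·x̄)/(σ² + n·σ₀²) = (34.6921·157.72 + 1.6384·1244.58)/47.7993 = 7510.757884/47.7993 = 157.1311.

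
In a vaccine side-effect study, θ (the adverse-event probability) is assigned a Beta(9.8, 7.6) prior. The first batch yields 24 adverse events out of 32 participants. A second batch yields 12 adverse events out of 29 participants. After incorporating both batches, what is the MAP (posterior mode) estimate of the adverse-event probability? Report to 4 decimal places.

0.5864

The Beta prior is conjugate to a Binomial/Bernoulli likelihood; the update adds successes to α and failures to β.
After batch 1: Beta(9.8+24, 7.6+8) = Beta(33.8, 15.6).
After batch 2: Beta(33.8+12, 15.6+17) = Beta(45.8, 32.6).
Mode of Beta(a,b) for a,b>1 is (a−1)/(a+b−2) = 44.8/76.4 = 0.5864.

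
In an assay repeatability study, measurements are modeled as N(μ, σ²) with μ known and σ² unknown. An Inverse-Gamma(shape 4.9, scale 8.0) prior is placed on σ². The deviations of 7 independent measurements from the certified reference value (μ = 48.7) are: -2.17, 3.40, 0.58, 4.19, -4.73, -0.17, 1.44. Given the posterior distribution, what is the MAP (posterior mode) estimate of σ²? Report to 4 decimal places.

With known mean μ and an Inverse-Gamma(α, β) prior on σ², the Normal likelihood is conjugate: posterior is Inv-Gamma(α + n/2, β + Σ(xᵢ−μ)²/2).
Σ(xᵢ−μ)² = (-2.17)² + (3.40)² + (0.58)² + (4.19)² + (-4.73)² + (-0.17)² + (1.44)² = 58.6368.
Posterior: Inv-Gamma(4.9 + 7/2, 8.0 + 58.6368/2) = Inv-Gamma(8.40, 37.31840).
Mode = β/(α+1) = 37.31840/9.40 = 3.9700.

3.9700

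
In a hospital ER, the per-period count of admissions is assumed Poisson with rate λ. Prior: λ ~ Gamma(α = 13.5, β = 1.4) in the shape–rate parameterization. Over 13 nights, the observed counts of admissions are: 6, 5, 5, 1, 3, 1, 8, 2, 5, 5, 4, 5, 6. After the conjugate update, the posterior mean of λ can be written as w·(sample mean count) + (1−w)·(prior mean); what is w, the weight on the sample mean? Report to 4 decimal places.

With a Gamma(shape α, rate β) prior, the Poisson likelihood is conjugate: the posterior is Gamma(α + ΣXᵢ, β + n).
Posterior mean = (α₀+S)/(β₀+n) = [n/(β₀+n)]·(S/n) + [β₀/(β₀+n)]·(α₀/β₀), so only n and β₀ enter the weight.
Weight on data w = n/(β₀+n) = 13/(1.4+13) = 13/14.4 = 0.9028.

0.9028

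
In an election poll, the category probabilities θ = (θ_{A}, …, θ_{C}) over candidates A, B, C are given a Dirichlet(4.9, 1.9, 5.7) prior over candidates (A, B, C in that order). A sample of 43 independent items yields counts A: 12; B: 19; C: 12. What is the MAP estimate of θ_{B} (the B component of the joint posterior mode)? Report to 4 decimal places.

0.3790

The Dirichlet prior is conjugate to the Multinomial likelihood: each posterior αⱼ = prior αⱼ + observed count nⱼ.
Posterior concentration: (16.9, 20.9, 17.7), total = 55.5.
Joint mode component: (α_{B}−1)/(Σα−K) = 19.9/52.5 = 0.3790.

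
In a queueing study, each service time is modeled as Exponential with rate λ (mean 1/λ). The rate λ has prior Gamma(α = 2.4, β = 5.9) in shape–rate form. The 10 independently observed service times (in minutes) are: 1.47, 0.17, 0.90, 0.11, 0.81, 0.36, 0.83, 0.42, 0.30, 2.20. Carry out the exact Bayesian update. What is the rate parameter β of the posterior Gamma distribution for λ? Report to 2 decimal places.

With a Gamma(shape α, rate β) prior on the exponential rate λ, the posterior after n observations with total T = Σxᵢ is Gamma(α+n, β+T).
Sum of observations T = 7.57 minutes; n = 10.
Posterior: Gamma(2.4+10, 5.9+7.57) = Gamma(12.4, 13.47).
Posterior β = 13.47.

13.47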